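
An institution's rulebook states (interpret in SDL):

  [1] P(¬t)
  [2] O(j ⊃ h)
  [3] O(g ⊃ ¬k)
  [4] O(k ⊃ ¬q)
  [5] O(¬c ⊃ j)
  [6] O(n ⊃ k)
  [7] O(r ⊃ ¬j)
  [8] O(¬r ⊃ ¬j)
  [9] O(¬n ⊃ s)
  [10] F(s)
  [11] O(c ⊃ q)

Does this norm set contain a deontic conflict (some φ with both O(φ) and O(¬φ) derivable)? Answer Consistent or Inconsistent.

Inconsistent

By case analysis on r: premise 7 gives O(r ⊃ ¬j) and premise 8 gives O(¬r ⊃ ¬j), so O(¬j) either way.
Premise 5, O(¬c ⊃ j), contraposes to O(¬j ⊃ c); with O(¬j) we get O(c).
With premise 11, O(c ⊃ q), the K-axiom yields O(q).
Premise 4 is O(k ⊃ ¬q); contrapositively O(q ⊃ ¬k). Since O(q) holds, K gives O(¬k).
The contrapositive of premise 6 (O(n ⊃ k)) is O(¬k ⊃ ¬n), and O(¬k) is already established, so O(¬n).
Premise 9 is O(¬n ⊃ s); since O(¬n), deontic closure gives O(s).
However, F(s) at premise 10 amounts to O(¬s).
We now have both O(s) and O(¬s) — s is simultaneously obligatory and forbidden, violating the D-axiom.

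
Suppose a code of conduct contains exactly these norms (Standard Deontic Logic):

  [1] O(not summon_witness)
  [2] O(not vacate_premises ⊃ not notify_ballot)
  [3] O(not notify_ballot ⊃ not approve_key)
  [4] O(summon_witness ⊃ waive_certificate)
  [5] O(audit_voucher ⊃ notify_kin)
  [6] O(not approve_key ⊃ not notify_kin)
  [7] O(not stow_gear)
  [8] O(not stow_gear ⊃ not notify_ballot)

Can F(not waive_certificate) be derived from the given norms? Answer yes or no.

Premise 4 is O(summon_witness ⊃ waive_certificate), but O(summon_witness) is not derivable from the premises, so it does not yield O(waive_certificate).
No other premise forces O(waive_certificate). An ideal world satisfying every premise can still have not waive_certificate true, so F(not waive_certificate) is not derivable.

No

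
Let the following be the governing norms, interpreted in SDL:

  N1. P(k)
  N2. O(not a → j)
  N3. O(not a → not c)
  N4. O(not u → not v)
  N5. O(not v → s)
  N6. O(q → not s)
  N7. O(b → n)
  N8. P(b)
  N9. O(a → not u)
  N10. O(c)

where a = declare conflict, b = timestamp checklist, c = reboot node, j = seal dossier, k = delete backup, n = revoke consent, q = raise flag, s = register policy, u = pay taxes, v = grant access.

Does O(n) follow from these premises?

No

Premise 7 is O(b → n), but O(b) is not derivable from the premises (the permission P(b) asserts only not O(not b), not O(b)), so it does not yield O(n).
No other premise forces O(n). An ideal world satisfying every premise can still have n false, so O(n) is not derivable.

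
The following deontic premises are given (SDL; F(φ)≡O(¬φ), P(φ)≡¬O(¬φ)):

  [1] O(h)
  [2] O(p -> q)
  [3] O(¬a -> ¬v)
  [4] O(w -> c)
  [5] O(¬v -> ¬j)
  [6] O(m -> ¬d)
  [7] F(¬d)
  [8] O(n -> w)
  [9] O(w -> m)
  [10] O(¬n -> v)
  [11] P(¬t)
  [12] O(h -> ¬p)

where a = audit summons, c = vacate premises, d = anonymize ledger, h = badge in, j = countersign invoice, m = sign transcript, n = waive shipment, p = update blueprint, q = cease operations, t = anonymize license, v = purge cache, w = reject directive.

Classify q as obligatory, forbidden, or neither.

Premise 2 is O(p -> q), but O(p) is not derivable from the premises, so it does not yield O(q).
No premise or chain of K-axiom applications forces O(q), and none forces O(¬q). So q is neither obligatory nor forbidden under these norms.

Neither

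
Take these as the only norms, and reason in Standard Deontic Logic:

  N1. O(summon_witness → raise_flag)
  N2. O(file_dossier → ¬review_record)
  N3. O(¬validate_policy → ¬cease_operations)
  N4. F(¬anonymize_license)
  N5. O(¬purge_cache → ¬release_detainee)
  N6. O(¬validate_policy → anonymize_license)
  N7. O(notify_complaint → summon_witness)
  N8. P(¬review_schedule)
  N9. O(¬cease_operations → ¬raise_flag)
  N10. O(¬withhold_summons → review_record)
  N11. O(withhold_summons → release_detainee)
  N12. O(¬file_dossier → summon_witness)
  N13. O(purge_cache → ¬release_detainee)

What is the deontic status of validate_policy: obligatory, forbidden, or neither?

Premises 13 and 5 are O(purge_cache → ¬release_detainee) and O(¬purge_cache → ¬release_detainee); every ideal world satisfies purge_cache or ¬purge_cache, so in either case ¬release_detainee holds — hence O(¬release_detainee).
Premise 11 is O(withhold_summons → release_detainee); contrapositively O(¬release_detainee → ¬withhold_summons). Since O(¬release_detainee) holds, K gives O(¬withhold_summons).
From O(¬withhold_summons) and premise 10, O(¬withhold_summons → review_record), we obtain O(review_record).
Premise 2, O(file_dossier → ¬review_record), contraposes to O(review_record → ¬file_dossier); with O(review_record) we get O(¬file_dossier).
Applying K to premise 12 (O(¬file_dossier → summon_witness)) and O(¬file_dossier) yields O(summon_witness).
From O(summon_witness) and premise 1, O(summon_witness → raise_flag), we obtain O(raise_flag).
Premise 9, O(¬cease_operations → ¬raise_flag), contraposes to O(raise_flag → cease_operations); with O(raise_flag) we get O(cease_operations).
Premise 3 is O(¬validate_policy → ¬cease_operations); contrapositively O(cease_operations → validate_policy). Since O(cease_operations) holds, K gives O(validate_policy).
Premises 4, 6, 7, 8 do not contribute to this derivation.
Hence validate_policy is obligatory.

Obligatory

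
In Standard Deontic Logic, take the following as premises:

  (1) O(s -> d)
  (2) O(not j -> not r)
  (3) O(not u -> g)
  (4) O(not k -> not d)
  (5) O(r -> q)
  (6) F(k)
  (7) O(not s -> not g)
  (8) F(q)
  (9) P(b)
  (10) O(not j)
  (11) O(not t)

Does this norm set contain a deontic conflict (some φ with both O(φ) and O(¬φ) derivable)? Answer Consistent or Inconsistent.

Premise 5 is O(r -> q), but O(r) is not derivable from the premises, so it does not yield O(q).
So O(q) is not derivable, and the apparent clash with O(not q) does not arise.
A world satisfying every obligation exists (e.g. b=false, d=false, g=false, j=false, k=false, q=false, r=false, s=false, t=false, u=true); no atom is both obligatory and forbidden, so the set is consistent.

Consistent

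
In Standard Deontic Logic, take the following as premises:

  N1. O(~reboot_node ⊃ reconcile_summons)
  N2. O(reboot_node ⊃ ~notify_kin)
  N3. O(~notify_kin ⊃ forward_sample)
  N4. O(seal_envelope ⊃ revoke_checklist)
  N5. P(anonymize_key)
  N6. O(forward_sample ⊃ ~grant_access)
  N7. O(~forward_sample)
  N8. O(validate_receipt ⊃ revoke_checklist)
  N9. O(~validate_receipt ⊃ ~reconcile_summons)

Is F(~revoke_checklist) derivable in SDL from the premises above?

Yes

From premise 7 we have O(~forward_sample).
Premise 3 is O(~notify_kin ⊃ forward_sample); contrapositively O(~forward_sample ⊃ notify_kin). Since O(~forward_sample) holds, K gives O(notify_kin).
Premise 2, O(reboot_node ⊃ ~notify_kin), contraposes to O(notify_kin ⊃ ~reboot_node); with O(notify_kin) we get O(~reboot_node).
Applying K to premise 1 (O(~reboot_node ⊃ reconcile_summons)) and O(~reboot_node) yields O(reconcile_summons).
Premise 9, O(~validate_receipt ⊃ ~reconcile_summons), contraposes to O(reconcile_summons ⊃ validate_receipt); with O(reconcile_summons) we get O(validate_receipt).
With premise 8, O(validate_receipt ⊃ revoke_checklist), the K-axiom yields O(revoke_checklist).
Premises 4, 5, 6 do not contribute to this derivation.
So O(revoke_checklist) holds, i.e. F(~revoke_checklist). The claim follows.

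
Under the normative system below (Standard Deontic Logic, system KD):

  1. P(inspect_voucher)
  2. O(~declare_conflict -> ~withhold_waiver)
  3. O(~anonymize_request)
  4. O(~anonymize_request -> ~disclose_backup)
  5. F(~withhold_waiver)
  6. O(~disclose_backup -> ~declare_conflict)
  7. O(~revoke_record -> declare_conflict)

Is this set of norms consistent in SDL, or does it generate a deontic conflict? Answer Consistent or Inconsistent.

Inconsistent

F(~withhold_waiver) at premise 5 means O(withhold_waiver).
The contrapositive of premise 2 (O(~declare_conflict -> ~withhold_waiver)) is O(withhold_waiver -> declare_conflict), and O(withhold_waiver) is already established, so O(declare_conflict).
Premise 6 is O(~disclose_backup -> ~declare_conflict); contrapositively O(declare_conflict -> disclose_backup). Since O(declare_conflict) holds, K gives O(disclose_backup).
The contrapositive of premise 4 (O(~anonymize_request -> ~disclose_backup)) is O(disclose_backup -> anonymize_request), and O(disclose_backup) is already established, so O(anonymize_request).
Yet premise 3 states O(~anonymize_request).
We now have both O(anonymize_request) and O(~anonymize_request) — anonymize_request is simultaneously obligatory and forbidden, violating the D-axiom.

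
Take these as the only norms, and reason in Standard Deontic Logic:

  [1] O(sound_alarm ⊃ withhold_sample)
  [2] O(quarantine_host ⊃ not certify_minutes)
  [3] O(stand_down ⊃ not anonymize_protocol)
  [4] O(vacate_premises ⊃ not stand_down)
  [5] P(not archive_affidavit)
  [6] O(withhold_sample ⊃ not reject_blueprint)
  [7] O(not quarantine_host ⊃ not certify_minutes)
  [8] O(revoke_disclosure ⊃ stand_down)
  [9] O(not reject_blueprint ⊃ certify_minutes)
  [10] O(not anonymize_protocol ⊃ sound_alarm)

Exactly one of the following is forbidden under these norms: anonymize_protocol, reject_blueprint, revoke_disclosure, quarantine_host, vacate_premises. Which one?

revoke_disclosure

Premises 7 and 2 are O(not quarantine_host ⊃ not certify_minutes) and O(quarantine_host ⊃ not certify_minutes); every ideal world satisfies not quarantine_host or quarantine_host, so in either case not certify_minutes holds — hence O(not certify_minutes).
Premise 9 is O(not reject_blueprint ⊃ certify_minutes); contrapositively O(not certify_minutes ⊃ reject_blueprint). Since O(not certify_minutes) holds, K gives O(reject_blueprint).
The contrapositive of premise 6 (O(withhold_sample ⊃ not reject_blueprint)) is O(reject_blueprint ⊃ not withhold_sample), and O(reject_blueprint) is already established, so O(not withhold_sample).
The contrapositive of premise 1 (O(sound_alarm ⊃ withhold_sample)) is O(not withhold_sample ⊃ not sound_alarm), and O(not withhold_sample) is already established, so O(not sound_alarm).
Premise 10 is O(not anonymize_protocol ⊃ sound_alarm); contrapositively O(not sound_alarm ⊃ anonymize_protocol). Since O(not sound_alarm) holds, K gives O(anonymize_protocol).
The contrapositive of premise 3 (O(stand_down ⊃ not anonymize_protocol)) is O(anonymize_protocol ⊃ not stand_down), and O(anonymize_protocol) is already established, so O(not stand_down).
Premise 8, O(revoke_disclosure ⊃ stand_down), contraposes to O(not stand_down ⊃ not revoke_disclosure); with O(not stand_down) we get O(not revoke_disclosure).
So O(not revoke_disclosure) holds, i.e. revoke_disclosure is forbidden. None of the other listed options is forbidden under the premises.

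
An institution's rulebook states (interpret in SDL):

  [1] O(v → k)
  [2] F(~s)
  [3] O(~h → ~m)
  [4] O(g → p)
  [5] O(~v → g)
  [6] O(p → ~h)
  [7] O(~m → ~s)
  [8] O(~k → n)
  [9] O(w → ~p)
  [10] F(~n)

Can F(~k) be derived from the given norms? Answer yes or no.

Yes

F(~s) at premise 2 means O(s).
Premise 7 is O(~m → ~s); contrapositively O(s → m). Since O(s) holds, K gives O(m).
Premise 3 is O(~h → ~m); contrapositively O(m → h). Since O(m) holds, K gives O(h).
The contrapositive of premise 6 (O(p → ~h)) is O(h → ~p), and O(h) is already established, so O(~p).
Premise 4 is O(g → p); contrapositively O(~p → ~g). Since O(~p) holds, K gives O(~g).
Premise 5 is O(~v → g); contrapositively O(~g → v). Since O(~g) holds, K gives O(v).
With premise 1, O(v → k), the K-axiom yields O(k).
Premises 8, 9, 10 do not contribute to this derivation.
So O(k) holds, i.e. F(~k). The claim follows.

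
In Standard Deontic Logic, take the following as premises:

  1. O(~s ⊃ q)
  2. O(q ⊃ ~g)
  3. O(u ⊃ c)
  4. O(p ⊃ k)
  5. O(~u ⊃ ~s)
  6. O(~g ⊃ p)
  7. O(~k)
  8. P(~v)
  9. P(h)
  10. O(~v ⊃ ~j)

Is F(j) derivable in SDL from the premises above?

No

Premise 10 is O(~v ⊃ ~j), but O(~v) is not derivable from the premises (the permission P(~v) asserts only ~O(v), not O(~v)), so it does not yield O(~j).
No other premise forces O(~j). An ideal world satisfying every premise can still have j true, so F(j) is not derivable.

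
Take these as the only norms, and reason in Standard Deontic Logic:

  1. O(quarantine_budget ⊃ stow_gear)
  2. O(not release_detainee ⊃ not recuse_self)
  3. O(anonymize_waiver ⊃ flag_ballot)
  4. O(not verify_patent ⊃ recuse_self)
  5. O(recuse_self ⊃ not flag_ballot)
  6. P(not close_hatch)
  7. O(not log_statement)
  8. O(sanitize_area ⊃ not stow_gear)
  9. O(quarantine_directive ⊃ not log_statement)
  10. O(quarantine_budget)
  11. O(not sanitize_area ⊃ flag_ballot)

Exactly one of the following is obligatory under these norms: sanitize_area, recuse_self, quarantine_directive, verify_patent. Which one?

verify_patent

Premise 10 gives O(quarantine_budget).
Applying K to premise 1 (O(quarantine_budget ⊃ stow_gear)) and O(quarantine_budget) yields O(stow_gear).
Premise 8 is O(sanitize_area ⊃ not stow_gear); contrapositively O(stow_gear ⊃ not sanitize_area). Since O(stow_gear) holds, K gives O(not sanitize_area).
Applying K to premise 11 (O(not sanitize_area ⊃ flag_ballot)) and O(not sanitize_area) yields O(flag_ballot).
The contrapositive of premise 5 (O(recuse_self ⊃ not flag_ballot)) is O(flag_ballot ⊃ not recuse_self), and O(flag_ballot) is already established, so O(not recuse_self).
Premise 4, O(not verify_patent ⊃ recuse_self), contraposes to O(not recuse_self ⊃ verify_patent); with O(not recuse_self) we get O(verify_patent).
So O(verify_patent) holds — verify_patent is obligatory. None of the other listed options is made obligatory by any chain of premises.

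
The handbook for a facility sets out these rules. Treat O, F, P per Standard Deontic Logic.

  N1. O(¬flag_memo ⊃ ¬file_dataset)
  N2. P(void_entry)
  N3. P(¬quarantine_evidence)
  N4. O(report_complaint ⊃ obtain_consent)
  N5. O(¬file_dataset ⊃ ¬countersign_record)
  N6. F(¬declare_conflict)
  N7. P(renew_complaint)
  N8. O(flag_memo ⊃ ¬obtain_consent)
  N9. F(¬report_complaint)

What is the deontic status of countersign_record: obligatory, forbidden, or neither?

Forbidden

F(¬report_complaint) at premise 9 means O(report_complaint).
Premise 4 is O(report_complaint ⊃ obtain_consent); since O(report_complaint), deontic closure gives O(obtain_consent).
Premise 8, O(flag_memo ⊃ ¬obtain_consent), contraposes to O(obtain_consent ⊃ ¬flag_memo); with O(obtain_consent) we get O(¬flag_memo).
With premise 1, O(¬flag_memo ⊃ ¬file_dataset), the K-axiom yields O(¬file_dataset).
With premise 5, O(¬file_dataset ⊃ ¬countersign_record), the K-axiom yields O(¬countersign_record).
Premises 2, 3, 6, 7 do not contribute to this derivation.
Thus O(¬countersign_record), which is F(countersign_record): countersign_record is forbidden.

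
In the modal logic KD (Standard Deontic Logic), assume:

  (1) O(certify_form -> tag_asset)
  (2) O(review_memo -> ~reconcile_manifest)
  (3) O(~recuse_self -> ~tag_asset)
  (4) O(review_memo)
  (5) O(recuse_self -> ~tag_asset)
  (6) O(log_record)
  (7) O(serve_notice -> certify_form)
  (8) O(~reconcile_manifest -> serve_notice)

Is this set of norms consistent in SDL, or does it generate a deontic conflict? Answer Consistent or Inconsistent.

By case analysis on recuse_self: premise 5 gives O(recuse_self -> ~tag_asset) and premise 3 gives O(~recuse_self -> ~tag_asset), so O(~tag_asset) either way.
Premise 1, O(certify_form -> tag_asset), contraposes to O(~tag_asset -> ~certify_form); with O(~tag_asset) we get O(~certify_form).
The contrapositive of premise 7 (O(serve_notice -> certify_form)) is O(~certify_form -> ~serve_notice), and O(~certify_form) is already established, so O(~serve_notice).
Premise 8 is O(~reconcile_manifest -> serve_notice); contrapositively O(~serve_notice -> reconcile_manifest). Since O(~serve_notice) holds, K gives O(reconcile_manifest).
Premise 2 is O(review_memo -> ~reconcile_manifest); contrapositively O(reconcile_manifest -> ~review_memo). Since O(reconcile_manifest) holds, K gives O(~review_memo).
However, premise 4 gives O(review_memo).
We now have both O(~review_memo) and O(review_memo) — review_memo is simultaneously obligatory and forbidden, violating the D-axiom.

Inconsistent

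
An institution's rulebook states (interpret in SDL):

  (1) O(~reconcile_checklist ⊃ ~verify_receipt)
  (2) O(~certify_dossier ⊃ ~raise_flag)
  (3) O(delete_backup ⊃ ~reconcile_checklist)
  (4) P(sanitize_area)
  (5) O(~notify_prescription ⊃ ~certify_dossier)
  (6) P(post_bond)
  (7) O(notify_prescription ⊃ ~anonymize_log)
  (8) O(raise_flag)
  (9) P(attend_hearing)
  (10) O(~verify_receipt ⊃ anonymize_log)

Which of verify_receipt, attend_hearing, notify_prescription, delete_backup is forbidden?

delete_backup

Premise 8 states O(raise_flag) outright.
Premise 2 is O(~certify_dossier ⊃ ~raise_flag); contrapositively O(raise_flag ⊃ certify_dossier). Since O(raise_flag) holds, K gives O(certify_dossier).
The contrapositive of premise 5 (O(~notify_prescription ⊃ ~certify_dossier)) is O(certify_dossier ⊃ notify_prescription), and O(certify_dossier) is already established, so O(notify_prescription).
From O(notify_prescription) and premise 7, O(notify_prescription ⊃ ~anonymize_log), we obtain O(~anonymize_log).
Premise 10 is O(~verify_receipt ⊃ anonymize_log); contrapositively O(~anonymize_log ⊃ verify_receipt). Since O(~anonymize_log) holds, K gives O(verify_receipt).
Premise 1, O(~reconcile_checklist ⊃ ~verify_receipt), contraposes to O(verify_receipt ⊃ reconcile_checklist); with O(verify_receipt) we get O(reconcile_checklist).
Premise 3 is O(delete_backup ⊃ ~reconcile_checklist); contrapositively O(reconcile_checklist ⊃ ~delete_backup). Since O(reconcile_checklist) holds, K gives O(~delete_backup).
So O(~delete_backup) holds, i.e. delete_backup is forbidden. None of the other listed options is forbidden under the premises.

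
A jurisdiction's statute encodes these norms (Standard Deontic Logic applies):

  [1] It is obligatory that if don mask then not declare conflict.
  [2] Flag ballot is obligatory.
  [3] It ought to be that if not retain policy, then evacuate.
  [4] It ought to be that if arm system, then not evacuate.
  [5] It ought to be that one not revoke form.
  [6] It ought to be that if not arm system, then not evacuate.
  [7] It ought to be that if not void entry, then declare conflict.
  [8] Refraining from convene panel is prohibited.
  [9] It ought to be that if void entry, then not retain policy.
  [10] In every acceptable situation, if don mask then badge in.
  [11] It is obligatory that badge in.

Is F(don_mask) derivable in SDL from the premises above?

Premises 4 and 6 are O(arm_system → ¬evacuate) and O(¬arm_system → ¬evacuate); every ideal world satisfies arm_system or ¬arm_system, so in either case ¬evacuate holds — hence O(¬evacuate).
The contrapositive of premise 3 (O(¬retain_policy → evacuate)) is O(¬evacuate → retain_policy), and O(¬evacuate) is already established, so O(retain_policy).
Premise 9, O(void_entry → ¬retain_policy), contraposes to O(retain_policy → ¬void_entry); with O(retain_policy) we get O(¬void_entry).
Premise 7 is O(¬void_entry → declare_conflict); since O(¬void_entry), deontic closure gives O(declare_conflict).
Premise 1, O(don_mask → ¬declare_conflict), contraposes to O(declare_conflict → ¬don_mask); with O(declare_conflict) we get O(¬don_mask).
Premises 2, 5, 8, 10, 11 do not contribute to this derivation.
So O(¬don_mask) holds, i.e. F(don_mask). The claim follows.

Yes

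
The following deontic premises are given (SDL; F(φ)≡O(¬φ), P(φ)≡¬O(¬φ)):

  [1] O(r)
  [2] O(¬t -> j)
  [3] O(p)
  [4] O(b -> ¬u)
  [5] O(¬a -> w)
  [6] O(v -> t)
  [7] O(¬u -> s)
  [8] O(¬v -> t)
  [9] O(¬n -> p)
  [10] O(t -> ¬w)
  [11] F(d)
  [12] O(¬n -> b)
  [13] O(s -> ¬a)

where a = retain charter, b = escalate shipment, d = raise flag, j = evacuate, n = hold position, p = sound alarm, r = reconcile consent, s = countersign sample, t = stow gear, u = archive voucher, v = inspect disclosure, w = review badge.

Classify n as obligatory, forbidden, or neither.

By case analysis on v: premise 6 gives O(v -> t) and premise 8 gives O(¬v -> t), so O(t) either way.
From O(t) and premise 10, O(t -> ¬w), we obtain O(¬w).
Premise 5 is O(¬a -> w); contrapositively O(¬w -> a). Since O(¬w) holds, K gives O(a).
The contrapositive of premise 13 (O(s -> ¬a)) is O(a -> ¬s), and O(a) is already established, so O(¬s).
Premise 7 is O(¬u -> s); contrapositively O(¬s -> u). Since O(¬s) holds, K gives O(u).
The contrapositive of premise 4 (O(b -> ¬u)) is O(u -> ¬b), and O(u) is already established, so O(¬b).
Premise 12 is O(¬n -> b); contrapositively O(¬b -> n). Since O(¬b) holds, K gives O(n).
Premises 1, 2, 3, 9, 11 do not contribute to this derivation.
Hence n is obligatory.

Obligatory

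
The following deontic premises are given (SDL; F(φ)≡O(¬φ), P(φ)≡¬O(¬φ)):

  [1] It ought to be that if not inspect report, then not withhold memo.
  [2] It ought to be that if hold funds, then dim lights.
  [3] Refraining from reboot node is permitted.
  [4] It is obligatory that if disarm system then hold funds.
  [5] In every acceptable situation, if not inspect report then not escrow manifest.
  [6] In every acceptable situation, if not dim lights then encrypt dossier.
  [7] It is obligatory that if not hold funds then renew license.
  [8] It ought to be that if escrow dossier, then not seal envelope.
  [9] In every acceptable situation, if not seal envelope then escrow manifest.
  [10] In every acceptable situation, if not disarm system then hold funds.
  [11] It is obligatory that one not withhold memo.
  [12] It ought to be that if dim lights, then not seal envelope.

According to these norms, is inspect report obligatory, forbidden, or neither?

Premises 10 and 4 cover both cases: O(¬disarm_system → hold_funds) and O(disarm_system → hold_funds). Since ¬disarm_system ∨ disarm_system is a tautology, O(hold_funds) follows.
Applying K to premise 2 (O(hold_funds → dim_lights)) and O(hold_funds) yields O(dim_lights).
From O(dim_lights) and premise 12, O(dim_lights → ¬seal_envelope), we obtain O(¬seal_envelope).
From O(¬seal_envelope) and premise 9, O(¬seal_envelope → escrow_manifest), we obtain O(escrow_manifest).
The contrapositive of premise 5 (O(¬inspect_report → ¬escrow_manifest)) is O(escrow_manifest → inspect_report), and O(escrow_manifest) is already established, so O(inspect_report).
Premises 1, 3, 6, 7, 8, 11 do not contribute to this derivation.
Hence inspect_report is obligatory.

Obligatory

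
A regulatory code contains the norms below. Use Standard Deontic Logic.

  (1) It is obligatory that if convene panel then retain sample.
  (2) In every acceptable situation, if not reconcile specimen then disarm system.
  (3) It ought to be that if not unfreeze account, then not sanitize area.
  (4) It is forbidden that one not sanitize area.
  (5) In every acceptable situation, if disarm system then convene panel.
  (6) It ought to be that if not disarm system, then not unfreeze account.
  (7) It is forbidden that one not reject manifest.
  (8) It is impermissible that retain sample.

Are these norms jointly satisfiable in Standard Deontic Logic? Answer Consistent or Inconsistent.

Premise 4, F(¬sanitize_area), is equivalent to O(sanitize_area).
The contrapositive of premise 3 (O(¬unfreeze_account → ¬sanitize_area)) is O(sanitize_area → unfreeze_account), and O(sanitize_area) is already established, so O(unfreeze_account).
Premise 6 is O(¬disarm_system → ¬unfreeze_account); contrapositively O(unfreeze_account → disarm_system). Since O(unfreeze_account) holds, K gives O(disarm_system).
Applying K to premise 5 (O(disarm_system → convene_panel)) and O(disarm_system) yields O(convene_panel).
With premise 1, O(convene_panel → retain_sample), the K-axiom yields O(retain_sample).
However, F(retain_sample) at premise 8 amounts to O(¬retain_sample).
We now have both O(retain_sample) and O(¬retain_sample) — retain_sample is simultaneously obligatory and forbidden, violating the D-axiom.

Inconsistent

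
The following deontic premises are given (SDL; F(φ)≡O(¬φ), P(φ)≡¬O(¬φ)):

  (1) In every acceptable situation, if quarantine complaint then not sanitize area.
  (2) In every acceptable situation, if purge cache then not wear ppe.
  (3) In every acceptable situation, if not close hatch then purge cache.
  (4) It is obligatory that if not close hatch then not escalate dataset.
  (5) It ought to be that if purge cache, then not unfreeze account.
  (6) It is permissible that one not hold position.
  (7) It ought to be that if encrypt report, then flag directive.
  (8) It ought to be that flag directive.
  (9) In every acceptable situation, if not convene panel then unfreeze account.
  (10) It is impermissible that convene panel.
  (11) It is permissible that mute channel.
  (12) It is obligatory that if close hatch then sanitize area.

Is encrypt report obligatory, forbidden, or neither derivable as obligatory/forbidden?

Premise 7 is O(encrypt_report → flag_directive); even if O(flag_directive) held, inferring O(encrypt_report) would be affirming the consequent — invalid.
No premise or chain of K-axiom applications forces O(encrypt_report), and none forces O(¬encrypt_report). So encrypt_report is neither obligatory nor forbidden under these norms.

Neither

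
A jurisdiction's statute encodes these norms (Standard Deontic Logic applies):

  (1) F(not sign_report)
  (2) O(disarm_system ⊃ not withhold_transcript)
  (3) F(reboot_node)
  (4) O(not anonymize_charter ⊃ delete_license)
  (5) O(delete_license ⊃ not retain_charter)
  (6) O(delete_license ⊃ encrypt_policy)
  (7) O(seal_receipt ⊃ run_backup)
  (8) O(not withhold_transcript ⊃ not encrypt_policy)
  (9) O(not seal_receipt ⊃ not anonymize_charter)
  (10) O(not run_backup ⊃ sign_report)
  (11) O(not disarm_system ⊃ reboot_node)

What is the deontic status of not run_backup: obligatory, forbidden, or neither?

Forbidden

Premise 3, F(reboot_node), is equivalent to O(not reboot_node).
Premise 11 is O(not disarm_system ⊃ reboot_node); contrapositively O(not reboot_node ⊃ disarm_system). Since O(not reboot_node) holds, K gives O(disarm_system).
From O(disarm_system) and premise 2, O(disarm_system ⊃ not withhold_transcript), we obtain O(not withhold_transcript).
From O(not withhold_transcript) and premise 8, O(not withhold_transcript ⊃ not encrypt_policy), we obtain O(not encrypt_policy).
Premise 6, O(delete_license ⊃ encrypt_policy), contraposes to O(not encrypt_policy ⊃ not delete_license); with O(not encrypt_policy) we get O(not delete_license).
Premise 4, O(not anonymize_charter ⊃ delete_license), contraposes to O(not delete_license ⊃ anonymize_charter); with O(not delete_license) we get O(anonymize_charter).
The contrapositive of premise 9 (O(not seal_receipt ⊃ not anonymize_charter)) is O(anonymize_charter ⊃ seal_receipt), and O(anonymize_charter) is already established, so O(seal_receipt).
From O(seal_receipt) and premise 7, O(seal_receipt ⊃ run_backup), we obtain O(run_backup).
Premises 1, 5, 10 do not contribute to this derivation.
Thus O(run_backup), which is F(not run_backup): not run_backup is forbidden.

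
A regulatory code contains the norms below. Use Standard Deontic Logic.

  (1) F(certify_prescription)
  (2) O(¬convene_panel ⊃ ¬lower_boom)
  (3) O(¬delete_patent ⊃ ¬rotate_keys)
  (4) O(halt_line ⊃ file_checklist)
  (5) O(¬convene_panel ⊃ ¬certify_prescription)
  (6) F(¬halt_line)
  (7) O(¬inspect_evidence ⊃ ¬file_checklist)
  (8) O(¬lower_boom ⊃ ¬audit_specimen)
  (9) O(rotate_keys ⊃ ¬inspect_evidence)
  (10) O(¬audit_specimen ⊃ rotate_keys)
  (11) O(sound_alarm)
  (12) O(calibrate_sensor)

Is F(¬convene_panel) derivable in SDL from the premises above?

Yes

Premise 6, F(¬halt_line), is equivalent to O(halt_line).
With premise 4, O(halt_line ⊃ file_checklist), the K-axiom yields O(file_checklist).
Premise 7 is O(¬inspect_evidence ⊃ ¬file_checklist); contrapositively O(file_checklist ⊃ inspect_evidence). Since O(file_checklist) holds, K gives O(inspect_evidence).
The contrapositive of premise 9 (O(rotate_keys ⊃ ¬inspect_evidence)) is O(inspect_evidence ⊃ ¬rotate_keys), and O(inspect_evidence) is already established, so O(¬rotate_keys).
Premise 10 is O(¬audit_specimen ⊃ rotate_keys); contrapositively O(¬rotate_keys ⊃ audit_specimen). Since O(¬rotate_keys) holds, K gives O(audit_specimen).
Premise 8, O(¬lower_boom ⊃ ¬audit_specimen), contraposes to O(audit_specimen ⊃ lower_boom); with O(audit_specimen) we get O(lower_boom).
The contrapositive of premise 2 (O(¬convene_panel ⊃ ¬lower_boom)) is O(lower_boom ⊃ convene_panel), and O(lower_boom) is already established, so O(convene_panel).
Premises 1, 3, 5, 11, 12 do not contribute to this derivation.
So O(convene_panel) holds, i.e. F(¬convene_panel). The claim follows.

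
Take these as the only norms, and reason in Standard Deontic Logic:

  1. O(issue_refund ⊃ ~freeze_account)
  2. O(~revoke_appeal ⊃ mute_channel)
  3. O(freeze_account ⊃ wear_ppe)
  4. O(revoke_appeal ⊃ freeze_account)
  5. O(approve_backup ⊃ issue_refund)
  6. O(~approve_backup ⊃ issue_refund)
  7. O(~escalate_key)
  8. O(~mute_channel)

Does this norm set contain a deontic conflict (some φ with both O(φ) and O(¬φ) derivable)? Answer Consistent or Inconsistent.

By case analysis on approve_backup: premise 5 gives O(approve_backup ⊃ issue_refund) and premise 6 gives O(~approve_backup ⊃ issue_refund), so O(issue_refund) either way.
From O(issue_refund) and premise 1, O(issue_refund ⊃ ~freeze_account), we obtain O(~freeze_account).
Premise 4, O(revoke_appeal ⊃ freeze_account), contraposes to O(~freeze_account ⊃ ~revoke_appeal); with O(~freeze_account) we get O(~revoke_appeal).
Premise 2 is O(~revoke_appeal ⊃ mute_channel); since O(~revoke_appeal), deontic closure gives O(mute_channel).
However, premise 8 gives O(~mute_channel).
We now have both O(mute_channel) and O(~mute_channel) — mute_channel is simultaneously obligatory and forbidden, violating the D-axiom.

Inconsistent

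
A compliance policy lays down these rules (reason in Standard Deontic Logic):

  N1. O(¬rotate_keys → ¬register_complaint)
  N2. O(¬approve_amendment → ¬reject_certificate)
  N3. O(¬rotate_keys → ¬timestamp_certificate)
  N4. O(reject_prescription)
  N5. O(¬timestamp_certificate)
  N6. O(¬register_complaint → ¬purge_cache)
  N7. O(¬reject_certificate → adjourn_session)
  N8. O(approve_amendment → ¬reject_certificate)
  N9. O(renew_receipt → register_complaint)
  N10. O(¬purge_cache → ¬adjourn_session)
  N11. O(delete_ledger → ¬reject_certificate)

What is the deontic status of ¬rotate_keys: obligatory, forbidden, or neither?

Premises 8 and 2 cover both cases: O(approve_amendment → ¬reject_certificate) and O(¬approve_amendment → ¬reject_certificate). Since approve_amendment ∨ ¬approve_amendment is a tautology, O(¬reject_certificate) follows.
With premise 7, O(¬reject_certificate → adjourn_session), the K-axiom yields O(adjourn_session).
Premise 10 is O(¬purge_cache → ¬adjourn_session); contrapositively O(adjourn_session → purge_cache). Since O(adjourn_session) holds, K gives O(purge_cache).
Premise 6 is O(¬register_complaint → ¬purge_cache); contrapositively O(purge_cache → register_complaint). Since O(purge_cache) holds, K gives O(register_complaint).
Premise 1 is O(¬rotate_keys → ¬register_complaint); contrapositively O(register_complaint → rotate_keys). Since O(register_complaint) holds, K gives O(rotate_keys).
Premises 3, 4, 5, 9, 11 do not contribute to this derivation.
Thus O(rotate_keys), which is F(¬rotate_keys): ¬rotate_keys is forbidden.

Forbidden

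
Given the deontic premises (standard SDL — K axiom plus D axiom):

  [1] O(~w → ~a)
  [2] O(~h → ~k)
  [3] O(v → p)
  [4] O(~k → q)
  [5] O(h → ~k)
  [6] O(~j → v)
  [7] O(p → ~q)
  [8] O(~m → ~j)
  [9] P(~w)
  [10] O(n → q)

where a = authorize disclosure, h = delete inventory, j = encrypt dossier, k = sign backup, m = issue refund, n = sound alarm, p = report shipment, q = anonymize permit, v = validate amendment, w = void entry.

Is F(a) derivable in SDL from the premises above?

Premise 1 is O(~w → ~a), but O(~w) is not derivable from the premises (the permission P(~w) asserts only ~O(w), not O(~w)), so it does not yield O(~a).
No other premise forces O(~a). An ideal world satisfying every premise can still have a true, so F(a) is not derivable.

No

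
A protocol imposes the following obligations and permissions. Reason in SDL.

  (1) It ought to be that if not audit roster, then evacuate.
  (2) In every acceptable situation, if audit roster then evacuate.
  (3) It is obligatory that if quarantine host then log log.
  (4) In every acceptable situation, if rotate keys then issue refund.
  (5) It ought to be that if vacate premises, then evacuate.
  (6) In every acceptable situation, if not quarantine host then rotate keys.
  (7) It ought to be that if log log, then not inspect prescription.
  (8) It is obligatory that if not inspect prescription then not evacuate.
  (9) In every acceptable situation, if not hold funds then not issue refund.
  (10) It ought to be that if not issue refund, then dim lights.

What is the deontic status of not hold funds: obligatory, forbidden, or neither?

Premises 1 and 2 cover both cases: O(¬audit_roster → evacuate) and O(audit_roster → evacuate). Since ¬audit_roster ∨ audit_roster is a tautology, O(evacuate) follows.
The contrapositive of premise 8 (O(¬inspect_prescription → ¬evacuate)) is O(evacuate → inspect_prescription), and O(evacuate) is already established, so O(inspect_prescription).
Premise 7, O(log_log → ¬inspect_prescription), contraposes to O(inspect_prescription → ¬log_log); with O(inspect_prescription) we get O(¬log_log).
Premise 3, O(quarantine_host → log_log), contraposes to O(¬log_log → ¬quarantine_host); with O(¬log_log) we get O(¬quarantine_host).
Premise 6 is O(¬quarantine_host → rotate_keys); since O(¬quarantine_host), deontic closure gives O(rotate_keys).
From O(rotate_keys) and premise 4, O(rotate_keys → issue_refund), we obtain O(issue_refund).
Premise 9, O(¬hold_funds → ¬issue_refund), contraposes to O(issue_refund → hold_funds); with O(issue_refund) we get O(hold_funds).
Premises 5, 10 do not contribute to this derivation.
Thus O(hold_funds), which is F(¬hold_funds): ¬hold_funds is forbidden.

Forbidden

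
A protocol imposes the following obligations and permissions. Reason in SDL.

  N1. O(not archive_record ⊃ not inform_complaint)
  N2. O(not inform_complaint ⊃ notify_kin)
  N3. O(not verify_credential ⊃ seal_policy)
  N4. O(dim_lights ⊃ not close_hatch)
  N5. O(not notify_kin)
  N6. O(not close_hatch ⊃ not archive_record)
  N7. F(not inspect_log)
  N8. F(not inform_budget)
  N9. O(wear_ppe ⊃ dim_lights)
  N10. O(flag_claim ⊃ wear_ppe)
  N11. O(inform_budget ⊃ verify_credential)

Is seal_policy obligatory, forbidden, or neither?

Premise 3 is O(not verify_credential ⊃ seal_policy), but O(not verify_credential) is not derivable from the premises, so it does not yield O(seal_policy).
No premise or chain of K-axiom applications forces O(seal_policy), and none forces O(not seal_policy). So seal_policy is neither obligatory nor forbidden under these norms.

Neither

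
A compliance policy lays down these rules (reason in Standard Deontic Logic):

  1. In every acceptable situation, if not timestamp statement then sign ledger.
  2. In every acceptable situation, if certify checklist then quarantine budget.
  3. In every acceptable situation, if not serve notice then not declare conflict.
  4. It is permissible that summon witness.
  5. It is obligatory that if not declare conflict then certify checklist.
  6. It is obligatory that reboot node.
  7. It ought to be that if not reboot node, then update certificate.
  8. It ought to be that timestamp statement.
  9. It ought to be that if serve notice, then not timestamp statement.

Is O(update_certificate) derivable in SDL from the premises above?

Premise 7 is O(¬reboot_node → update_certificate), but O(¬reboot_node) is not derivable from the premises, so it does not yield O(update_certificate).
No other premise forces O(update_certificate). An ideal world satisfying every premise can still have update_certificate false, so O(update_certificate) is not derivable.

No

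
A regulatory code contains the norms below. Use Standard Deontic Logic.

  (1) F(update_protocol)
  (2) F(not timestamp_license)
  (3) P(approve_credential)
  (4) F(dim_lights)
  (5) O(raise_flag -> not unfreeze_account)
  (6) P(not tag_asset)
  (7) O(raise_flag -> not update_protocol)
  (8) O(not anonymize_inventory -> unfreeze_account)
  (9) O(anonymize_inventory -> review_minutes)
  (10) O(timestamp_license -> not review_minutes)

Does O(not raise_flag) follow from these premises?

F(not timestamp_license) at premise 2 means O(timestamp_license).
Premise 10 is O(timestamp_license -> not review_minutes); since O(timestamp_license), deontic closure gives O(not review_minutes).
The contrapositive of premise 9 (O(anonymize_inventory -> review_minutes)) is O(not review_minutes -> not anonymize_inventory), and O(not review_minutes) is already established, so O(not anonymize_inventory).
Applying K to premise 8 (O(not anonymize_inventory -> unfreeze_account)) and O(not anonymize_inventory) yields O(unfreeze_account).
The contrapositive of premise 5 (O(raise_flag -> not unfreeze_account)) is O(unfreeze_account -> not raise_flag), and O(unfreeze_account) is already established, so O(not raise_flag).
Premises 1, 3, 4, 6, 7 do not contribute to this derivation.
So O(not raise_flag) follows.

Yes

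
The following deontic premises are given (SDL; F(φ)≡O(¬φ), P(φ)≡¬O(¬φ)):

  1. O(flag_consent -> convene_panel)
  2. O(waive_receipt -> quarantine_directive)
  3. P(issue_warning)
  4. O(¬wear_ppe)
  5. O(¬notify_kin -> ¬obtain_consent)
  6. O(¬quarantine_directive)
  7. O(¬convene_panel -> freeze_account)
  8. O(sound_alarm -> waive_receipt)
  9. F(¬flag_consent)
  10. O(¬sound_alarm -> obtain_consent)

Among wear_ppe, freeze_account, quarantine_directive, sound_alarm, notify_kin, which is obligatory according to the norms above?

notify_kin

From premise 6 we have O(¬quarantine_directive).
The contrapositive of premise 2 (O(waive_receipt -> quarantine_directive)) is O(¬quarantine_directive -> ¬waive_receipt), and O(¬quarantine_directive) is already established, so O(¬waive_receipt).
The contrapositive of premise 8 (O(sound_alarm -> waive_receipt)) is O(¬waive_receipt -> ¬sound_alarm), and O(¬waive_receipt) is already established, so O(¬sound_alarm).
With premise 10, O(¬sound_alarm -> obtain_consent), the K-axiom yields O(obtain_consent).
The contrapositive of premise 5 (O(¬notify_kin -> ¬obtain_consent)) is O(obtain_consent -> notify_kin), and O(obtain_consent) is already established, so O(notify_kin).
So O(notify_kin) holds — notify_kin is obligatory. None of the other listed options is made obligatory by any chain of premises.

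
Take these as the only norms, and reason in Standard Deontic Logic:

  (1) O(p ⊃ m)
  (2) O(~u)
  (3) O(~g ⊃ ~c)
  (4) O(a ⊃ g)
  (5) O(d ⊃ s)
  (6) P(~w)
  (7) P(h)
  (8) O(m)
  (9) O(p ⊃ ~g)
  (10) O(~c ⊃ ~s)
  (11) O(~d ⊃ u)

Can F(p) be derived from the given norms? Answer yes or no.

Premise 2 states O(~u) outright.
Premise 11, O(~d ⊃ u), contraposes to O(~u ⊃ d); with O(~u) we get O(d).
From O(d) and premise 5, O(d ⊃ s), we obtain O(s).
The contrapositive of premise 10 (O(~c ⊃ ~s)) is O(s ⊃ c), and O(s) is already established, so O(c).
Premise 3 is O(~g ⊃ ~c); contrapositively O(c ⊃ g). Since O(c) holds, K gives O(g).
The contrapositive of premise 9 (O(p ⊃ ~g)) is O(g ⊃ ~p), and O(g) is already established, so O(~p).
Premises 1, 4, 6, 7, 8 do not contribute to this derivation.
So O(~p) holds, i.e. F(p). The claim follows.

Yes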